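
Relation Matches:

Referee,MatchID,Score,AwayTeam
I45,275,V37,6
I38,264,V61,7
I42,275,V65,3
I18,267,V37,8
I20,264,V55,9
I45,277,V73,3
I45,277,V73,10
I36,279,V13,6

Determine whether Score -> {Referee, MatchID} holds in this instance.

No

Score=V37: 2 rows → {Referee,MatchID} takes values {(I45, 275), (I18, 267)} — violation
Score=V61: 1 row → {Referee,MatchID} = (I38, 264) ✓
Score=V65: 1 row → {Referee,MatchID} = (I42, 275) ✓
Score=V55: 1 row → {Referee,MatchID} = (I20, 264) ✓
Score=V73: 2 rows → {Referee,MatchID} = (I45, 277), (I45, 277) ✓
Score=V13: 1 row → {Referee,MatchID} = (I36, 279) ✓
Two rows agree on Score but differ on {Referee, MatchID}, so Score -> {Referee, MatchID} does not hold.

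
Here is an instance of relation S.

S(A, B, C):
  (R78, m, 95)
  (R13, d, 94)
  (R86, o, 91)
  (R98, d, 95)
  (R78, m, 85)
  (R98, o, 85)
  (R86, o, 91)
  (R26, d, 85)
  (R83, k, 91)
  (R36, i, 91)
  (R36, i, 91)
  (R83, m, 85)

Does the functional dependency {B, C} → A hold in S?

No

(B=m, C=95): 1 row → A = R78 ✓
(B=d, C=94): 1 row → A = R13 ✓
(B=o, C=91): 2 rows → A = R86, R86 ✓
(B=d, C=95): 1 row → A = R98 ✓
(B=m, C=85): 2 rows → A takes values {R78, R83} — violation
(B=o, C=85): 1 row → A = R98 ✓
(B=d, C=85): 1 row → A = R26 ✓
(B=k, C=91): 1 row → A = R83 ✓
(B=i, C=91): 2 rows → A = R36, R36 ✓
Two rows agree on {B, C} but differ on A, so {B, C} → A does not hold.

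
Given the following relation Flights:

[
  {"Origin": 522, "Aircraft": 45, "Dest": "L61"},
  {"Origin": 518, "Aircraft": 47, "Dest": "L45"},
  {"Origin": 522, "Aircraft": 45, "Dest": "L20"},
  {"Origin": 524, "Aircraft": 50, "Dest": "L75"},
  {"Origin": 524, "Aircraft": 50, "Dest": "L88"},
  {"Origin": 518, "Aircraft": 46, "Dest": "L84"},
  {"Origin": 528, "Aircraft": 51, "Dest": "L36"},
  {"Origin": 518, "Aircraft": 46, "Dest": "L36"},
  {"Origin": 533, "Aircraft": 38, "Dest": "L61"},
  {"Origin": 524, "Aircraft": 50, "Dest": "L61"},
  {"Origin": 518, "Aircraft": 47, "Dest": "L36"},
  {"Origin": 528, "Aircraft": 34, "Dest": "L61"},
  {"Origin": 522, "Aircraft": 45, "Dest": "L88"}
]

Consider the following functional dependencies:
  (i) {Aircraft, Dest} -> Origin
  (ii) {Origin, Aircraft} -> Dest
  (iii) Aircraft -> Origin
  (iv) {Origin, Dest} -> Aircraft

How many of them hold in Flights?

2

(i) {Aircraft, Dest} -> Origin: every LHS value maps to a single RHS value — holds.
(ii) {Origin, Aircraft} -> Dest: (Origin=522, Aircraft=45): 3 rows → Dest takes values {L61, L20, L88} — violation; (Origin=518, Aircraft=47): 2 rows → Dest takes values {L45, L36} — violation; (Origin=524, Aircraft=50): 3 rows → Dest takes values {L75, L88, L61} — violation; (Origin=518, Aircraft=46): 2 rows → Dest takes values {L84, L36} — violation — fails.
(iii) Aircraft -> Origin: every LHS value maps to a single RHS value — holds.
(iv) {Origin, Dest} -> Aircraft: (Origin=518, Dest=L36): 2 rows → Aircraft takes values {46, 47} — violation — fails.
2 of the 4 dependencies hold.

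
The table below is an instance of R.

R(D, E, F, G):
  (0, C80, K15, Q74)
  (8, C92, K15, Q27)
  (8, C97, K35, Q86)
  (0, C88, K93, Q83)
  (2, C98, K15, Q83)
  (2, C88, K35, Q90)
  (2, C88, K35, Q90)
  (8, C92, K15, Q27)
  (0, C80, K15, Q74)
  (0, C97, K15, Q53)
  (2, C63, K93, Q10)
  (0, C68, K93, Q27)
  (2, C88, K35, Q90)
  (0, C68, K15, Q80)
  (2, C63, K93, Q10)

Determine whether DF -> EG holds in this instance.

No

(D=0, F=K15): 4 rows → {E,G} takes values {(C80, Q74), (C97, Q53), (C68, Q80)} — violation
(D=8, F=K15): 2 rows → {E,G} = (C92, Q27), (C92, Q27) ✓
(D=8, F=K35): 1 row → {E,G} = (C97, Q86) ✓
(D=0, F=K93): 2 rows → {E,G} takes values {(C88, Q83), (C68, Q27)} — violation
(D=2, F=K15): 1 row → {E,G} = (C98, Q83) ✓
(D=2, F=K35): 3 rows → {E,G} = (C88, Q90), (C88, Q90), (C88, Q90) ✓
(D=2, F=K93): 2 rows → {E,G} = (C63, Q10), (C63, Q10) ✓
Two rows agree on DF but differ on EG, so DF -> EG does not hold.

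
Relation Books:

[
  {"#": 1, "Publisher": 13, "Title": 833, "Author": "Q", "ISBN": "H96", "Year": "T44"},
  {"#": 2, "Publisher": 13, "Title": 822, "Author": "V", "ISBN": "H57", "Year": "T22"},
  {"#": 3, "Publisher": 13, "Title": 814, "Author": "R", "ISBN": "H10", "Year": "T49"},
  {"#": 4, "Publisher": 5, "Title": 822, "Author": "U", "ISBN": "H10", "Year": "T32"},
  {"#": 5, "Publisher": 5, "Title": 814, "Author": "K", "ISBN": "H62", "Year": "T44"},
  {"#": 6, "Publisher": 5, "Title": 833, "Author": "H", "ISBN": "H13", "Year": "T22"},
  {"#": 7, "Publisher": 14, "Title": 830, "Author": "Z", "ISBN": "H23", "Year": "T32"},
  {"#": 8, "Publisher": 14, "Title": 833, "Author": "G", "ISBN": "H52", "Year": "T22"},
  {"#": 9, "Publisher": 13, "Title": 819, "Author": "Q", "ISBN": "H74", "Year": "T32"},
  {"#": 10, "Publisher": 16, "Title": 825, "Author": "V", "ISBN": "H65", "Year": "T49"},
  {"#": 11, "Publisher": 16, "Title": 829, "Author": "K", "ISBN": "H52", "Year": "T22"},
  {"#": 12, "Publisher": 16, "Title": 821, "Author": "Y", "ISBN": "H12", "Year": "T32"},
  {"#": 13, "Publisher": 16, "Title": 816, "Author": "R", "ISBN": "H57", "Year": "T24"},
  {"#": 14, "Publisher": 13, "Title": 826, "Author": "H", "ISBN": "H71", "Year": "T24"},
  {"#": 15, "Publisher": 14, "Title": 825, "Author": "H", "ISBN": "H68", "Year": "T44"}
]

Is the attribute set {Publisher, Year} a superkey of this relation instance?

Yes

All 15 rows have distinct {Publisher, Year} values, so {Publisher, Year} → (all attributes) holds and {Publisher, Year} is a superkey.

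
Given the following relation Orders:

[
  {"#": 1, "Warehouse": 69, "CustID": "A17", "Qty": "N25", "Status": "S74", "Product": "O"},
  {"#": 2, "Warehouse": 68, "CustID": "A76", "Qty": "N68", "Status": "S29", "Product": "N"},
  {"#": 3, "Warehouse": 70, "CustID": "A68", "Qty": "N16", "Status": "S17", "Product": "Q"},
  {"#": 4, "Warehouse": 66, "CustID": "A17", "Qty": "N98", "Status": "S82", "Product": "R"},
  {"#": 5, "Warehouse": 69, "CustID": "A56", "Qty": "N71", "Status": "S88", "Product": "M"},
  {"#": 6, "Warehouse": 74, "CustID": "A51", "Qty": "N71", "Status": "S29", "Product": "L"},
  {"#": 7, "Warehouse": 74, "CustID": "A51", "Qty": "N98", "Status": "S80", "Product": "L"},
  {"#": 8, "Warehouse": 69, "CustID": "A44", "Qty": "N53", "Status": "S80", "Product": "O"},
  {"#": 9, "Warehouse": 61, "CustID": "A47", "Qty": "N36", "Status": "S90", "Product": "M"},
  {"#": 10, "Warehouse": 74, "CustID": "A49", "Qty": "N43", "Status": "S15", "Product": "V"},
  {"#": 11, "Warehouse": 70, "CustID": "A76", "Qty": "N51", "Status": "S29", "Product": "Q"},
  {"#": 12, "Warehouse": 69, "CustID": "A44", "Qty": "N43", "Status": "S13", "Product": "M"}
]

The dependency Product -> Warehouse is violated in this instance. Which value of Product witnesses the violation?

Product=O: rows 1, 8 → Warehouse = 69, 69 ✓
Product=N: row 2 → Warehouse = 68 ✓
Product=Q: rows 3, 11 → Warehouse = 70, 70 ✓
Product=R: row 4 → Warehouse = 66 ✓
Product=M: rows 5, 9, 12 → Warehouse takes values {69, 61} — violation
Product=L: rows 6, 7 → Warehouse = 74, 74 ✓
Product=V: row 10 → Warehouse = 74 ✓
The only Product value with inconsistent Warehouse is Product=M.

M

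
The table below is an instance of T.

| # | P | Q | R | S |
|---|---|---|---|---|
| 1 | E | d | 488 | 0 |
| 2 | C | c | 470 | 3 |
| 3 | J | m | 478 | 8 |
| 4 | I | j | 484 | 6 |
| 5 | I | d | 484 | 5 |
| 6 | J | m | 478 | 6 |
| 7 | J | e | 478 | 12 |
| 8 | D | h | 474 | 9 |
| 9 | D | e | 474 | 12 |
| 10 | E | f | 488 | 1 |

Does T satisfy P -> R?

P=E: rows 1, 10 → R = 488, 488 ✓
P=C: row 2 → R = 470 ✓
P=J: rows 3, 6, 7 → R = 478, 478, 478 ✓
P=I: rows 4, 5 → R = 484, 484 ✓
P=D: rows 8, 9 → R = 474, 474 ✓
Every P value is associated with a single R value, so P -> R holds.

Yes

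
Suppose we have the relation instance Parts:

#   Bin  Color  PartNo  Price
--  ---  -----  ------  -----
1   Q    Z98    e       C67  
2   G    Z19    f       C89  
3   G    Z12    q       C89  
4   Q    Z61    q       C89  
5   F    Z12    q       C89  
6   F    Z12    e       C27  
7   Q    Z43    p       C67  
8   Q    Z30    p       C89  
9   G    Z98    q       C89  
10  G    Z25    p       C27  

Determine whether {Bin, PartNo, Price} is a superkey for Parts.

Rows 3 and 9 have the same {Bin, PartNo, Price} value (Bin=G, PartNo=q, Price=C89) but are distinct tuples, so {Bin, PartNo, Price} does not determine every attribute — not a superkey.

No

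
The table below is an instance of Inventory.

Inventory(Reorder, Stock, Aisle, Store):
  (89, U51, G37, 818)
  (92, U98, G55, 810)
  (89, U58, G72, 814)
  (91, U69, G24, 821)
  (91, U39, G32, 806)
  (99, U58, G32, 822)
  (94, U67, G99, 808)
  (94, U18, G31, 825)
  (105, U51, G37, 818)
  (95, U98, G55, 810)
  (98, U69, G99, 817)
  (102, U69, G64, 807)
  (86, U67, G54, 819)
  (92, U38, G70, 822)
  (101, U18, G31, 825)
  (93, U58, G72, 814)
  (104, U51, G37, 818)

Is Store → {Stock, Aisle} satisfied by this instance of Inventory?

Store=818: 3 rows → {Stock,Aisle} = (U51, G37), (U51, G37), (U51, G37) ✓
Store=810: 2 rows → {Stock,Aisle} = (U98, G55), (U98, G55) ✓
Store=814: 2 rows → {Stock,Aisle} = (U58, G72), (U58, G72) ✓
Store=821: 1 row → {Stock,Aisle} = (U69, G24) ✓
Store=806: 1 row → {Stock,Aisle} = (U39, G32) ✓
Store=822: 2 rows → {Stock,Aisle} takes values {(U58, G32), (U38, G70)} — violation
Store=808: 1 row → {Stock,Aisle} = (U67, G99) ✓
Store=825: 2 rows → {Stock,Aisle} = (U18, G31), (U18, G31) ✓
Store=817: 1 row → {Stock,Aisle} = (U69, G99) ✓
Store=807: 1 row → {Stock,Aisle} = (U69, G64) ✓
Store=819: 1 row → {Stock,Aisle} = (U67, G54) ✓
Two rows agree on Store but differ on {Stock, Aisle}, so Store → {Stock, Aisle} does not hold.

No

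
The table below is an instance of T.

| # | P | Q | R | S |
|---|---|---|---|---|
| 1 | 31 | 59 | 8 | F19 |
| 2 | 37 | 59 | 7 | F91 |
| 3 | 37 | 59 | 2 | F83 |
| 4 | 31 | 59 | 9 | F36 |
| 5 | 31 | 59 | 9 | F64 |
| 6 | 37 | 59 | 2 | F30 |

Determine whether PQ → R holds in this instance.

(P=31, Q=59): rows 1, 4, 5 → R takes values {8, 9} — violation
(P=37, Q=59): rows 2, 3, 6 → R takes values {7, 2} — violation
Two rows agree on PQ but differ on R, so PQ → R does not hold.

No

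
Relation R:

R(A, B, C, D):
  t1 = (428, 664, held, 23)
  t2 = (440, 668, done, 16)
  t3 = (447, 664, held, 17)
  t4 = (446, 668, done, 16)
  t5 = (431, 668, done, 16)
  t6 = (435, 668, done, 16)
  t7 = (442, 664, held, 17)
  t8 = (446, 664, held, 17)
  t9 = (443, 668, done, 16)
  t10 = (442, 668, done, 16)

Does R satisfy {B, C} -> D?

(B=664, C=held): rows 1, 3, 7, 8 → D takes values {23, 17} — violation
(B=668, C=done): rows 2, 4, 5, 6, 9, 10 → D = 16, 16, 16, 16, 16, 16 ✓
Two rows agree on {B, C} but differ on D, so {B, C} -> D does not hold.

No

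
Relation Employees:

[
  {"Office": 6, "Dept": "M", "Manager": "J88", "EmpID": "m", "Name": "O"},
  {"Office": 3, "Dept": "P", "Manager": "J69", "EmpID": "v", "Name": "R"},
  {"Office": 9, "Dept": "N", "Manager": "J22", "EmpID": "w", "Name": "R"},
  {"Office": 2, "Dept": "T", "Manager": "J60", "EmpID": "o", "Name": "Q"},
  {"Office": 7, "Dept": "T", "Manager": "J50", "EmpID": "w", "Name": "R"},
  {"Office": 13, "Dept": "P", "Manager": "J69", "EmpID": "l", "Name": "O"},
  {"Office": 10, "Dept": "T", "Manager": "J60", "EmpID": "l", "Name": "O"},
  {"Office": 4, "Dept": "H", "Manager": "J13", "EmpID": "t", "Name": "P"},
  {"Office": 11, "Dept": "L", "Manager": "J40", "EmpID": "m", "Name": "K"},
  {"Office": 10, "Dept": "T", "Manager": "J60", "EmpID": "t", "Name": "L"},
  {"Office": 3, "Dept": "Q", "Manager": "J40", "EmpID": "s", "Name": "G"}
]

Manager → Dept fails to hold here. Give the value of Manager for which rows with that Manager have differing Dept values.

J40

Manager=J88: 1 row → Dept = M ✓
Manager=J69: 2 rows → Dept = P, P ✓
Manager=J22: 1 row → Dept = N ✓
Manager=J60: 3 rows → Dept = T, T, T ✓
Manager=J50: 1 row → Dept = T ✓
Manager=J13: 1 row → Dept = H ✓
Manager=J40: 2 rows → Dept takes values {L, Q} — violation
The only Manager value with inconsistent Dept is Manager=J40.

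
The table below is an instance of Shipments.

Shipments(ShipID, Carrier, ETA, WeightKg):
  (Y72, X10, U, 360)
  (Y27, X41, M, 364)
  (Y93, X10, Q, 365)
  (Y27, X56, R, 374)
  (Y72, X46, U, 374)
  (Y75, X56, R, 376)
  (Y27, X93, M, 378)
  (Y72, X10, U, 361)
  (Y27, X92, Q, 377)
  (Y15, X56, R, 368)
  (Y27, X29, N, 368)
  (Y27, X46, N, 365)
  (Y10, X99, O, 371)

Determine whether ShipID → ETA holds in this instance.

No

ShipID=Y72: 3 rows → ETA = U, U, U ✓
ShipID=Y27: 6 rows → ETA takes values {M, R, Q, N} — violation
ShipID=Y93: 1 row → ETA = Q ✓
ShipID=Y75: 1 row → ETA = R ✓
ShipID=Y15: 1 row → ETA = R ✓
ShipID=Y10: 1 row → ETA = O ✓
Two rows agree on ShipID but differ on ETA, so ShipID → ETA does not hold.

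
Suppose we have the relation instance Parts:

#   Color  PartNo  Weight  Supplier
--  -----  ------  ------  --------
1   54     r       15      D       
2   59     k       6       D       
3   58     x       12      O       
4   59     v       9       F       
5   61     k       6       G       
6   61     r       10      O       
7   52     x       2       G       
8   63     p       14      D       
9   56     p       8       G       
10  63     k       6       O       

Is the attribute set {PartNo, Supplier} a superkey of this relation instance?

Yes

All 10 rows have distinct {PartNo, Supplier} values, so {PartNo, Supplier} → (all attributes) holds and {PartNo, Supplier} is a superkey.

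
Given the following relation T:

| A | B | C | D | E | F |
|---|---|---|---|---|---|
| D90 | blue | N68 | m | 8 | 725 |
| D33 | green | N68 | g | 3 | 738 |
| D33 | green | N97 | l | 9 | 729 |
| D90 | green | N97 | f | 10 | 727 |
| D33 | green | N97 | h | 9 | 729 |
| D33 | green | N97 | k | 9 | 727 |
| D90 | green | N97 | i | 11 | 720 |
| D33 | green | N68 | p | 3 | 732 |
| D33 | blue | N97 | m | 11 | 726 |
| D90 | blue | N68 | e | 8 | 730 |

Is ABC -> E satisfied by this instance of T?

No

(A=D90, B=blue, C=N68): 2 rows → E = 8, 8 ✓
(A=D33, B=green, C=N68): 2 rows → E = 3, 3 ✓
(A=D33, B=green, C=N97): 3 rows → E = 9, 9, 9 ✓
(A=D90, B=green, C=N97): 2 rows → E takes values {10, 11} — violation
(A=D33, B=blue, C=N97): 1 row → E = 11 ✓
Two rows agree on ABC but differ on E, so ABC -> E does not hold.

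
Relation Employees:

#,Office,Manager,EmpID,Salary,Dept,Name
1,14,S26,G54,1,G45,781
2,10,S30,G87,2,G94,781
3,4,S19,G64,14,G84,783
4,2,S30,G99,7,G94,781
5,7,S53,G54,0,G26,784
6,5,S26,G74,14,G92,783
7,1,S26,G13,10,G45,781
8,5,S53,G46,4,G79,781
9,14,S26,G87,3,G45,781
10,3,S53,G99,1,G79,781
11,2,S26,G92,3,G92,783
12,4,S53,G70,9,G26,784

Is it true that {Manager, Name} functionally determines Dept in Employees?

(Manager=S26, Name=781): rows 1, 7, 9 → Dept = G45, G45, G45 ✓
(Manager=S30, Name=781): rows 2, 4 → Dept = G94, G94 ✓
(Manager=S19, Name=783): row 3 → Dept = G84 ✓
(Manager=S53, Name=784): rows 5, 12 → Dept = G26, G26 ✓
(Manager=S26, Name=783): rows 6, 11 → Dept = G92, G92 ✓
(Manager=S53, Name=781): rows 8, 10 → Dept = G79, G79 ✓
Every {Manager, Name} value is associated with a single Dept value, so {Manager, Name} → Dept holds.

Yes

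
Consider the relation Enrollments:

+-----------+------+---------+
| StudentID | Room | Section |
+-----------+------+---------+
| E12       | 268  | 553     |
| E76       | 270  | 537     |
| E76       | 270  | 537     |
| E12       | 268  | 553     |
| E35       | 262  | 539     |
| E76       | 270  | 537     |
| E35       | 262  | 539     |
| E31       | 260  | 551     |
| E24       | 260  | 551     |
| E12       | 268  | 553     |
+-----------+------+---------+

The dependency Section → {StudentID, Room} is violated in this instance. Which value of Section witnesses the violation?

Section=553: 3 rows → {StudentID,Room} = (E12, 268), (E12, 268), (E12, 268) ✓
Section=537: 3 rows → {StudentID,Room} = (E76, 270), (E76, 270), (E76, 270) ✓
Section=539: 2 rows → {StudentID,Room} = (E35, 262), (E35, 262) ✓
Section=551: 2 rows → {StudentID,Room} takes values {(E31, 260), (E24, 260)} — violation
The only Section value with inconsistent RHS is Section=551.

551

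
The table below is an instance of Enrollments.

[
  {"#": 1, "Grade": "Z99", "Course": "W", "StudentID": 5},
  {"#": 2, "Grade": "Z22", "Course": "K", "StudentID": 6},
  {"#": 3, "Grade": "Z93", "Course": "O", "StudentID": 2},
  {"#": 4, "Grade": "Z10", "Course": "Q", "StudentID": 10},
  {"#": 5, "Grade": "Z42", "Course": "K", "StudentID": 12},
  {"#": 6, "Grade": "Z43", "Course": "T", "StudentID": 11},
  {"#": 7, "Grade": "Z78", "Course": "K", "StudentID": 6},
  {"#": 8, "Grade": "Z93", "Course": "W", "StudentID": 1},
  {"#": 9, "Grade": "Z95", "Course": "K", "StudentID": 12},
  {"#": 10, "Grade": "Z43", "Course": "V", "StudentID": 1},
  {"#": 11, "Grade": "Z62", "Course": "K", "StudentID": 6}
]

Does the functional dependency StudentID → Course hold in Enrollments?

StudentID=5: row 1 → Course = W ✓
StudentID=6: rows 2, 7, 11 → Course = K, K, K ✓
StudentID=2: row 3 → Course = O ✓
StudentID=10: row 4 → Course = Q ✓
StudentID=12: rows 5, 9 → Course = K, K ✓
StudentID=11: row 6 → Course = T ✓
StudentID=1: rows 8, 10 → Course takes values {W, V} — violation
Two rows agree on StudentID but differ on Course, so StudentID → Course does not hold.

No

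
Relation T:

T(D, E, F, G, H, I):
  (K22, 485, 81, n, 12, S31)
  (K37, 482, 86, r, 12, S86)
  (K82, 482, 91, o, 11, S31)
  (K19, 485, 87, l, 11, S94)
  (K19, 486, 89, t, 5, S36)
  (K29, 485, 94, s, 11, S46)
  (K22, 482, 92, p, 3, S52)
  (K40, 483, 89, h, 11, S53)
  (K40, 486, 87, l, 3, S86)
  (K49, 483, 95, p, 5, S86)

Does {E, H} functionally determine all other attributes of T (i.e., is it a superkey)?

Two distinct rows share (E=485, H=11), so {E, H} does not determine every attribute — not a superkey.

No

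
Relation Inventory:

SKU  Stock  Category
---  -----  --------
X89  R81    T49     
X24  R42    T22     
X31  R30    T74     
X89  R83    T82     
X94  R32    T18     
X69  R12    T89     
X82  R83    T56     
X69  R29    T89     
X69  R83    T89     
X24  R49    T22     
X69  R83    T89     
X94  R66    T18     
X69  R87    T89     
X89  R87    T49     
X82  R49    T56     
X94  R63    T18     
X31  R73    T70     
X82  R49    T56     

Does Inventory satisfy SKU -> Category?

SKU=X89: 3 rows → Category takes values {T49, T82} — violation
SKU=X24: 2 rows → Category = T22, T22 ✓
SKU=X31: 2 rows → Category takes values {T74, T70} — violation
SKU=X94: 3 rows → Category = T18, T18, T18 ✓
SKU=X69: 5 rows → Category = T89, T89, T89, T89, T89 ✓
SKU=X82: 3 rows → Category = T56, T56, T56 ✓
Two rows agree on SKU but differ on Category, so SKU -> Category does not hold.

No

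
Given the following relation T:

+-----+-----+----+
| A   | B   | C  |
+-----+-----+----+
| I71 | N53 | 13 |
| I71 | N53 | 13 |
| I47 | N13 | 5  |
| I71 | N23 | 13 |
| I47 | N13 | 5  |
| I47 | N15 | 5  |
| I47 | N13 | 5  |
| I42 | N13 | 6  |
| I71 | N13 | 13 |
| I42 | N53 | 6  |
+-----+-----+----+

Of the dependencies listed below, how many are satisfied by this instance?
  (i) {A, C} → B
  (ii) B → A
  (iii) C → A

(i) {A, C} → B: (A=I71, C=13): 4 rows → B takes values {N53, N23, N13} — violation; (A=I47, C=5): 4 rows → B takes values {N13, N15} — violation; (A=I42, C=6): 2 rows → B takes values {N13, N53} — violation — fails.
(ii) B → A: B=N53: 3 rows → A takes values {I71, I42} — violation; B=N13: 5 rows → A takes values {I47, I42, I71} — violation — fails.
(iii) C → A: every LHS value maps to a single RHS value — holds.
1 of the 3 dependencies holds.

1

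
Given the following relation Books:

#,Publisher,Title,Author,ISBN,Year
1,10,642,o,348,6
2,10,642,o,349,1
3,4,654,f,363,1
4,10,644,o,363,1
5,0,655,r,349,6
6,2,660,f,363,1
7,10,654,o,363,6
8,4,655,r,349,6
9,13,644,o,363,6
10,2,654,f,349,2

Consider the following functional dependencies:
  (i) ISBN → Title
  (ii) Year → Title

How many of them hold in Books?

(i) ISBN → Title: ISBN=349: rows 2, 5, 8, 10 → Title takes values {642, 655, 654} — violation; ISBN=363: rows 3, 4, 6, 7, 9 → Title takes values {654, 644, 660} — violation — fails.
(ii) Year → Title: Year=6: rows 1, 5, 7, 8, 9 → Title takes values {642, 655, 654, 644} — violation; Year=1: rows 2, 3, 4, 6 → Title takes values {642, 654, 644, 660} — violation — fails.
None of the 2 dependencies hold.

0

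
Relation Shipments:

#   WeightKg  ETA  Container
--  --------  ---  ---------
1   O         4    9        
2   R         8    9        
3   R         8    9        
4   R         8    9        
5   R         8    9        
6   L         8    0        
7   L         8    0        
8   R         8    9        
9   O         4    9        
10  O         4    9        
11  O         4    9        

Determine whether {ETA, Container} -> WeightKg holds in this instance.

Yes

(ETA=4, Container=9): rows 1, 9, 10, 11 → WeightKg = O, O, O, O ✓
(ETA=8, Container=9): rows 2, 3, 4, 5, 8 → WeightKg = R, R, R, R, R ✓
(ETA=8, Container=0): rows 6, 7 → WeightKg = L, L ✓
Every {ETA, Container} value is associated with a single WeightKg value, so {ETA, Container} -> WeightKg holds.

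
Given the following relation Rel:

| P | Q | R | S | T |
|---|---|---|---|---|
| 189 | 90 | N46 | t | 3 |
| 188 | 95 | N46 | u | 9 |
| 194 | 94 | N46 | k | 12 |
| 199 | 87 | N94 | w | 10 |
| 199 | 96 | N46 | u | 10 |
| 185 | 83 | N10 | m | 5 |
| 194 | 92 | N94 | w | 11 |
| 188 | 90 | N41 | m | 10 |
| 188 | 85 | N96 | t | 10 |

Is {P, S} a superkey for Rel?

All 9 rows have distinct {P, S} values, so {P, S} → (all attributes) holds and {P, S} is a superkey.

Yes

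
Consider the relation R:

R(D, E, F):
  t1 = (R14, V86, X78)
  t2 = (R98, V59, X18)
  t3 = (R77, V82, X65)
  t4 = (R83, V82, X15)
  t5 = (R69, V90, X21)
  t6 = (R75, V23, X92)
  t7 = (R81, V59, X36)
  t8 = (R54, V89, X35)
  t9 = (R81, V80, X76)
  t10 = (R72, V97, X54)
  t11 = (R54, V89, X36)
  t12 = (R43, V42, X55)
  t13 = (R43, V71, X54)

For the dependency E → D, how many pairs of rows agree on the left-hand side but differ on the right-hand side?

2

E=V59: violating pairs (2,7) — 1 pair.
E=V82: violating pairs (3,4) — 1 pair.
E=V89: all 2 rows agree on D — 0 pairs.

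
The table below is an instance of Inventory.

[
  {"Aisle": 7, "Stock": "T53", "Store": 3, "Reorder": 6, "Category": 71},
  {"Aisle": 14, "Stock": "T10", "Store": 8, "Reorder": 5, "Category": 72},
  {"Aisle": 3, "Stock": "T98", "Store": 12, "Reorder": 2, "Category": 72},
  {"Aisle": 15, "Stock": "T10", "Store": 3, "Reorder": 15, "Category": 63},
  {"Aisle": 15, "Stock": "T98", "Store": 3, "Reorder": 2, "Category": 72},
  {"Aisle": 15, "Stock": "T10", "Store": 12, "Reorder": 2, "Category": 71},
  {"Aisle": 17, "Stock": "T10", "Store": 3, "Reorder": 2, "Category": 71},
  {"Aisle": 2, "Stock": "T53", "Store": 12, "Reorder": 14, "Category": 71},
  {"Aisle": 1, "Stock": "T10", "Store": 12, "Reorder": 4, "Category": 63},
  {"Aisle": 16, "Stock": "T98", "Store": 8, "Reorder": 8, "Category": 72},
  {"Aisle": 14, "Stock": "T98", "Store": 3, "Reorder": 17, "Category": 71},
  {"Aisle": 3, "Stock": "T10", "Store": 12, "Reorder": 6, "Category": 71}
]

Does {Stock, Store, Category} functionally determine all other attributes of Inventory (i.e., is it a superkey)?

Two distinct rows share (Stock=T10, Store=12, Category=71), so {Stock, Store, Category} does not determine every attribute — not a superkey.

No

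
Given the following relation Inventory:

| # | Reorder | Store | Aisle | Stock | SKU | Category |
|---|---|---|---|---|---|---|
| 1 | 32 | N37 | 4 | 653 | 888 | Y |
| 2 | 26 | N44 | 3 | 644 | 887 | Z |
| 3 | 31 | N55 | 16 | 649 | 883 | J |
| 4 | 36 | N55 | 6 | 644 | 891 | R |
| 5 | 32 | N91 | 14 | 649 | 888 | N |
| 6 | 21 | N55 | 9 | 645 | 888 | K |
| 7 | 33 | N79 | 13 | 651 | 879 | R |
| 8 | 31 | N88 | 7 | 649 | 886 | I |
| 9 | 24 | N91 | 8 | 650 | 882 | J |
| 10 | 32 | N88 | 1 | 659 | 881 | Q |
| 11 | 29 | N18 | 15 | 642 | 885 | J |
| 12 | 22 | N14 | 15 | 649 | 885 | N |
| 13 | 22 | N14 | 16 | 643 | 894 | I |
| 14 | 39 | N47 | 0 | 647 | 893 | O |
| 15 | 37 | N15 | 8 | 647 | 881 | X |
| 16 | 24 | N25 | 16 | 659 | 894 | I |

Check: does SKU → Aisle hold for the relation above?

No

SKU=888: rows 1, 5, 6 → Aisle takes values {4, 14, 9} — violation
SKU=887: row 2 → Aisle = 3 ✓
SKU=883: row 3 → Aisle = 16 ✓
SKU=891: row 4 → Aisle = 6 ✓
SKU=879: row 7 → Aisle = 13 ✓
SKU=886: row 8 → Aisle = 7 ✓
SKU=882: row 9 → Aisle = 8 ✓
SKU=881: rows 10, 15 → Aisle takes values {1, 8} — violation
SKU=885: rows 11, 12 → Aisle = 15, 15 ✓
SKU=894: rows 13, 16 → Aisle = 16, 16 ✓
SKU=893: row 14 → Aisle = 0 ✓
Two rows agree on SKU but differ on Aisle, so SKU → Aisle does not hold.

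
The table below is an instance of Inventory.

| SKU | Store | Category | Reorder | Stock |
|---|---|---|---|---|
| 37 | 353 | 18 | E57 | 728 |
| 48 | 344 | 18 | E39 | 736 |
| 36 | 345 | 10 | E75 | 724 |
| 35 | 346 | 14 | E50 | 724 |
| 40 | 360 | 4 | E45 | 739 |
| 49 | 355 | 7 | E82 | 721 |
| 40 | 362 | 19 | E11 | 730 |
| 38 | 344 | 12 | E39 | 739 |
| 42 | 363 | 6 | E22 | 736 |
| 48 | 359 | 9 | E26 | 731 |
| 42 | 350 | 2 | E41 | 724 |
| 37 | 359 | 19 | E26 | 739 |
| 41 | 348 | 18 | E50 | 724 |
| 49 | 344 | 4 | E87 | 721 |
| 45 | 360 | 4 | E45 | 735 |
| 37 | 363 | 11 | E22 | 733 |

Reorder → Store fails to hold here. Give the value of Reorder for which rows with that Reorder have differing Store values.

E50

Reorder=E57: 1 row → Store = 353 ✓
Reorder=E39: 2 rows → Store = 344, 344 ✓
Reorder=E75: 1 row → Store = 345 ✓
Reorder=E50: 2 rows → Store takes values {346, 348} — violation
Reorder=E45: 2 rows → Store = 360, 360 ✓
Reorder=E82: 1 row → Store = 355 ✓
Reorder=E11: 1 row → Store = 362 ✓
Reorder=E22: 2 rows → Store = 363, 363 ✓
Reorder=E26: 2 rows → Store = 359, 359 ✓
Reorder=E41: 1 row → Store = 350 ✓
Reorder=E87: 1 row → Store = 344 ✓
The only Reorder value with inconsistent Store is Reorder=E50.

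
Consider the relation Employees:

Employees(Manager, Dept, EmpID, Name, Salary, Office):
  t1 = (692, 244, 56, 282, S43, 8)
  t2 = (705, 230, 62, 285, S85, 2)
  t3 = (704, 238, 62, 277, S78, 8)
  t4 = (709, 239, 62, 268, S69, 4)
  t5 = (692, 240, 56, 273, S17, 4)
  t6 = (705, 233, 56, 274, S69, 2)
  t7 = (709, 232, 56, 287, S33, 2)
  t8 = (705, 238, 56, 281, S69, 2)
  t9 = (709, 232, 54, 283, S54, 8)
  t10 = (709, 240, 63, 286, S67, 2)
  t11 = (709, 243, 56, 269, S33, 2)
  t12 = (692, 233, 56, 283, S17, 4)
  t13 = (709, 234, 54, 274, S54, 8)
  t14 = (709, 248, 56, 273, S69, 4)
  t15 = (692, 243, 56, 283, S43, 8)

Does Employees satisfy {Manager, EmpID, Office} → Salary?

(Manager=692, EmpID=56, Office=8): rows 1, 15 → Salary = S43, S43 ✓
(Manager=705, EmpID=62, Office=2): row 2 → Salary = S85 ✓
(Manager=704, EmpID=62, Office=8): row 3 → Salary = S78 ✓
(Manager=709, EmpID=62, Office=4): row 4 → Salary = S69 ✓
(Manager=692, EmpID=56, Office=4): rows 5, 12 → Salary = S17, S17 ✓
(Manager=705, EmpID=56, Office=2): rows 6, 8 → Salary = S69, S69 ✓
(Manager=709, EmpID=56, Office=2): rows 7, 11 → Salary = S33, S33 ✓
(Manager=709, EmpID=54, Office=8): rows 9, 13 → Salary = S54, S54 ✓
(Manager=709, EmpID=63, Office=2): row 10 → Salary = S67 ✓
(Manager=709, EmpID=56, Office=4): row 14 → Salary = S69 ✓
Every {Manager, EmpID, Office} value is associated with a single Salary value, so {Manager, EmpID, Office} → Salary holds.

Yes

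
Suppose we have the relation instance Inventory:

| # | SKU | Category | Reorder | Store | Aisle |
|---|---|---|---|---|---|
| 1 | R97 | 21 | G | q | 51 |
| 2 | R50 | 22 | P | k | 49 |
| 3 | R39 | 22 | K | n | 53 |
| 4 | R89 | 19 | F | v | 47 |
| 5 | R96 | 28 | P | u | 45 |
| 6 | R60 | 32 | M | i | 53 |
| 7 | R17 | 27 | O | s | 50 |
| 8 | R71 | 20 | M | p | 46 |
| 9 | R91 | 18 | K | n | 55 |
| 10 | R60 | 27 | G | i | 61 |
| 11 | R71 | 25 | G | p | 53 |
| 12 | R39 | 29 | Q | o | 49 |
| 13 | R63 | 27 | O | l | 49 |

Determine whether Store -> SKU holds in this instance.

No

Store=q: row 1 → SKU = R97 ✓
Store=k: row 2 → SKU = R50 ✓
Store=n: rows 3, 9 → SKU takes values {R39, R91} — violation
Store=v: row 4 → SKU = R89 ✓
Store=u: row 5 → SKU = R96 ✓
Store=i: rows 6, 10 → SKU = R60, R60 ✓
Store=s: row 7 → SKU = R17 ✓
Store=p: rows 8, 11 → SKU = R71, R71 ✓
Store=o: row 12 → SKU = R39 ✓
Store=l: row 13 → SKU = R63 ✓
Two rows agree on Store but differ on SKU, so Store -> SKU does not hold.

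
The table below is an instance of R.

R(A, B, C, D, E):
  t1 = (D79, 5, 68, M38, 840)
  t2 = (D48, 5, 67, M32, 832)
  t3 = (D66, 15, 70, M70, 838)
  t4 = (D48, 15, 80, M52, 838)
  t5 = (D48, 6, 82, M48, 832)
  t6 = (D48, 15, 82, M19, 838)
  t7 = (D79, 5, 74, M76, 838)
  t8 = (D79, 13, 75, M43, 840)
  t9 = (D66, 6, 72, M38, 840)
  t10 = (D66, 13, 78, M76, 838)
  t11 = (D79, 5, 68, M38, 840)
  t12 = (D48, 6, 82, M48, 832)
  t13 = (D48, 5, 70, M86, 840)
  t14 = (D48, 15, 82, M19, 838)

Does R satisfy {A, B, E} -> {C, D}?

No

(A=D79, B=5, E=840): rows 1, 11 → {C,D} = (68, M38), (68, M38) ✓
(A=D48, B=5, E=832): row 2 → {C,D} = (67, M32) ✓
(A=D66, B=15, E=838): row 3 → {C,D} = (70, M70) ✓
(A=D48, B=15, E=838): rows 4, 6, 14 → {C,D} takes values {(80, M52), (82, M19)} — violation
(A=D48, B=6, E=832): rows 5, 12 → {C,D} = (82, M48), (82, M48) ✓
(A=D79, B=5, E=838): row 7 → {C,D} = (74, M76) ✓
(A=D79, B=13, E=840): row 8 → {C,D} = (75, M43) ✓
(A=D66, B=6, E=840): row 9 → {C,D} = (72, M38) ✓
(A=D66, B=13, E=838): row 10 → {C,D} = (78, M76) ✓
(A=D48, B=5, E=840): row 13 → {C,D} = (70, M86) ✓
Two rows agree on {A, B, E} but differ on {C, D}, so {A, B, E} -> {C, D} does not hold.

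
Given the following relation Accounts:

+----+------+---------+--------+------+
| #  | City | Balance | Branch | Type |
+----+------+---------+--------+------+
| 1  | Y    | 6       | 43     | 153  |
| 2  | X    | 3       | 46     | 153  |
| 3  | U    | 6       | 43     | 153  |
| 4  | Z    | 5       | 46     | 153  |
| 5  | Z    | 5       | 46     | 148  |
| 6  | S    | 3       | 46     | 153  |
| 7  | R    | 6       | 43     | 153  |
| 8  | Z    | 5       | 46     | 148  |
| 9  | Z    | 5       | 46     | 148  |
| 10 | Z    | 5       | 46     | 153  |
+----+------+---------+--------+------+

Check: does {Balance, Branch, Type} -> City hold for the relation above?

(Balance=6, Branch=43, Type=153): rows 1, 3, 7 → City takes values {Y, U, R} — violation
(Balance=3, Branch=46, Type=153): rows 2, 6 → City takes values {X, S} — violation
(Balance=5, Branch=46, Type=153): rows 4, 10 → City = Z, Z ✓
(Balance=5, Branch=46, Type=148): rows 5, 8, 9 → City = Z, Z, Z ✓
Two rows agree on {Balance, Branch, Type} but differ on City, so {Balance, Branch, Type} -> City does not hold.

No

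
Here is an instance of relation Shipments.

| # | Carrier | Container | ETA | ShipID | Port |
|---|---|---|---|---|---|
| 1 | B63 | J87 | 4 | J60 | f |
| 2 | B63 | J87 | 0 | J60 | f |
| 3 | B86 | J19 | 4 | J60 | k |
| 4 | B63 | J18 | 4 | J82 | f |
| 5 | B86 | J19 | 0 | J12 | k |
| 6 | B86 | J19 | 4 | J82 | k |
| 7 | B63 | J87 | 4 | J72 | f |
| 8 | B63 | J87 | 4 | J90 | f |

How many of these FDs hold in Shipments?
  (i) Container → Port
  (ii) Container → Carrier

2

(i) Container → Port: every LHS value maps to a single RHS value — holds.
(ii) Container → Carrier: every LHS value maps to a single RHS value — holds.
2 of the 2 dependencies hold.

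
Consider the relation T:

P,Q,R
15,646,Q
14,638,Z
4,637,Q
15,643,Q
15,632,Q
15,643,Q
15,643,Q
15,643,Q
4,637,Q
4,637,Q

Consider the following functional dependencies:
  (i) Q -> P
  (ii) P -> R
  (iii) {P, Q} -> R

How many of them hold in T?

3

(i) Q -> P: every LHS value maps to a single RHS value — holds.
(ii) P -> R: every LHS value maps to a single RHS value — holds.
(iii) {P, Q} -> R: every LHS value maps to a single RHS value — holds.
3 of the 3 dependencies hold.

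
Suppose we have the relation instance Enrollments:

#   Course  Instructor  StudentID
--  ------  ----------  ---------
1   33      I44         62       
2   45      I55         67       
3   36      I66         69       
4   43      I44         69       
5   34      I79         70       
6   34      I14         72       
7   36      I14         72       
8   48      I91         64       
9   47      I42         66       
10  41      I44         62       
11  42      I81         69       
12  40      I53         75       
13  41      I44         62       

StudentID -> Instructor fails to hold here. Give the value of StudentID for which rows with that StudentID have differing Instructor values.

69

StudentID=62: rows 1, 10, 13 → Instructor = I44, I44, I44 ✓
StudentID=67: row 2 → Instructor = I55 ✓
StudentID=69: rows 3, 4, 11 → Instructor takes values {I66, I44, I81} — violation
StudentID=70: row 5 → Instructor = I79 ✓
StudentID=72: rows 6, 7 → Instructor = I14, I14 ✓
StudentID=64: row 8 → Instructor = I91 ✓
StudentID=66: row 9 → Instructor = I42 ✓
StudentID=75: row 12 → Instructor = I53 ✓
The only StudentID value with inconsistent Instructor is StudentID=69.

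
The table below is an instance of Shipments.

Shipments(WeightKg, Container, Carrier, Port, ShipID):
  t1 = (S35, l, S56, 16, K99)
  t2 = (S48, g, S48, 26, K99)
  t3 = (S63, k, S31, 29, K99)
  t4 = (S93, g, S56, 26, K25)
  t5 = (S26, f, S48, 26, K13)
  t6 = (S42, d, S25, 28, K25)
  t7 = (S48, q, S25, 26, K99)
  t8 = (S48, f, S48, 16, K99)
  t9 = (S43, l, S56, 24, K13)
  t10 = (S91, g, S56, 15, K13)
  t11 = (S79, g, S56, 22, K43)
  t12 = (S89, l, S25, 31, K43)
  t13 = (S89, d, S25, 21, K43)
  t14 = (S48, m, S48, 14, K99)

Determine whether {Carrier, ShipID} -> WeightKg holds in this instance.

(Carrier=S56, ShipID=K99): row 1 → WeightKg = S35 ✓
(Carrier=S48, ShipID=K99): rows 2, 8, 14 → WeightKg = S48, S48, S48 ✓
(Carrier=S31, ShipID=K99): row 3 → WeightKg = S63 ✓
(Carrier=S56, ShipID=K25): row 4 → WeightKg = S93 ✓
(Carrier=S48, ShipID=K13): row 5 → WeightKg = S26 ✓
(Carrier=S25, ShipID=K25): row 6 → WeightKg = S42 ✓
(Carrier=S25, ShipID=K99): row 7 → WeightKg = S48 ✓
(Carrier=S56, ShipID=K13): rows 9, 10 → WeightKg takes values {S43, S91} — violation
(Carrier=S56, ShipID=K43): row 11 → WeightKg = S79 ✓
(Carrier=S25, ShipID=K43): rows 12, 13 → WeightKg = S89, S89 ✓
Two rows agree on {Carrier, ShipID} but differ on WeightKg, so {Carrier, ShipID} -> WeightKg does not hold.

No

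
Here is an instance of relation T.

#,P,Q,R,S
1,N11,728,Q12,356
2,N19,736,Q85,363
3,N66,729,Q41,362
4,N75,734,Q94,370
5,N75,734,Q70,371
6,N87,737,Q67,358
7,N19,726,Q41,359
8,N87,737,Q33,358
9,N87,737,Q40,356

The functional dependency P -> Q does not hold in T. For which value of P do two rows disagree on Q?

N19

P=N11: row 1 → Q = 728 ✓
P=N19: rows 2, 7 → Q takes values {736, 726} — violation
P=N66: row 3 → Q = 729 ✓
P=N75: rows 4, 5 → Q = 734, 734 ✓
P=N87: rows 6, 8, 9 → Q = 737, 737, 737 ✓
The only P value with inconsistent Q is P=N19.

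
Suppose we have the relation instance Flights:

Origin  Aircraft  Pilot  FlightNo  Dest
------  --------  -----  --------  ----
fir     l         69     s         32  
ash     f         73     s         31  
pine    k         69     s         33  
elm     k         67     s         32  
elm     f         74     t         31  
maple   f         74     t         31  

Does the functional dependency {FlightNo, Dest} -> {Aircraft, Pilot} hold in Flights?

No

(FlightNo=s, Dest=32): 2 rows → {Aircraft,Pilot} takes values {(l, 69), (k, 67)} — violation
(FlightNo=s, Dest=31): 1 row → {Aircraft,Pilot} = (f, 73) ✓
(FlightNo=s, Dest=33): 1 row → {Aircraft,Pilot} = (k, 69) ✓
(FlightNo=t, Dest=31): 2 rows → {Aircraft,Pilot} = (f, 74), (f, 74) ✓
Two rows agree on {FlightNo, Dest} but differ on {Aircraft, Pilot}, so {FlightNo, Dest} -> {Aircraft, Pilot} does not hold.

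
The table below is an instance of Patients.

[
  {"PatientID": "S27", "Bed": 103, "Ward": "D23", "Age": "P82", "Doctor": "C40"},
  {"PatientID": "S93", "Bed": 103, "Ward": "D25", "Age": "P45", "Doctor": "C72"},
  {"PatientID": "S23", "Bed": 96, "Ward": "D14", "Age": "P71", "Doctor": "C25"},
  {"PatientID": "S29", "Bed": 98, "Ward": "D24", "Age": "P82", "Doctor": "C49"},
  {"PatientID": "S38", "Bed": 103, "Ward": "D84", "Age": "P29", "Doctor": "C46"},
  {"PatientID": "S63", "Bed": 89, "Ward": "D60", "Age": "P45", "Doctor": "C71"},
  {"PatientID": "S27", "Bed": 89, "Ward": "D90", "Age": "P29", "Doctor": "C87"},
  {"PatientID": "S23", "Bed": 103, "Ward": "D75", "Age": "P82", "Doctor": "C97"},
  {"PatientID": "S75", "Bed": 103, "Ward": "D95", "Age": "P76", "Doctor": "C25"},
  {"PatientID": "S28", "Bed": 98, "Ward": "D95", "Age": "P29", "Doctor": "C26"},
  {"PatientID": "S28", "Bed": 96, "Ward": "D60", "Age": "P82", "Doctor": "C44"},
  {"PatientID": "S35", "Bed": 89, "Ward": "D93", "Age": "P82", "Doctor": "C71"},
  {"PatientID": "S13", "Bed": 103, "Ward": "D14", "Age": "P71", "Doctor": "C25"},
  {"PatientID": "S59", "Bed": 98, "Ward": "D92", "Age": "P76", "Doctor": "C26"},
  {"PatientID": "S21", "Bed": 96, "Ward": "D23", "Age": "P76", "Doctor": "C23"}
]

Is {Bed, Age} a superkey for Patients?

No

Two distinct rows share (Bed=103, Age=P82), so {Bed, Age} does not determine every attribute — not a superkey.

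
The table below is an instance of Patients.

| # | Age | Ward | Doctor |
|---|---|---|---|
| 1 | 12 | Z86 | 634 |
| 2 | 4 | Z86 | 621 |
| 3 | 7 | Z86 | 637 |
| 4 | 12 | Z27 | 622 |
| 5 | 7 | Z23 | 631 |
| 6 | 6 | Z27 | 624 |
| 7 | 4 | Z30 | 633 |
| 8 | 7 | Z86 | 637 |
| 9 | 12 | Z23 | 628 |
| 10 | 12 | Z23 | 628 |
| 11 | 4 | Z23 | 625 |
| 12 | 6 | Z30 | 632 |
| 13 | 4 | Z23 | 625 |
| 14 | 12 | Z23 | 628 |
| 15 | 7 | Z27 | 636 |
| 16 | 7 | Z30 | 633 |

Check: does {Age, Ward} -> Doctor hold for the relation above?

Yes

(Age=12, Ward=Z86): row 1 → Doctor = 634 ✓
(Age=4, Ward=Z86): row 2 → Doctor = 621 ✓
(Age=7, Ward=Z86): rows 3, 8 → Doctor = 637, 637 ✓
(Age=12, Ward=Z27): row 4 → Doctor = 622 ✓
(Age=7, Ward=Z23): row 5 → Doctor = 631 ✓
(Age=6, Ward=Z27): row 6 → Doctor = 624 ✓
(Age=4, Ward=Z30): row 7 → Doctor = 633 ✓
(Age=12, Ward=Z23): rows 9, 10, 14 → Doctor = 628, 628, 628 ✓
(Age=4, Ward=Z23): rows 11, 13 → Doctor = 625, 625 ✓
(Age=6, Ward=Z30): row 12 → Doctor = 632 ✓
(Age=7, Ward=Z27): row 15 → Doctor = 636 ✓
(Age=7, Ward=Z30): row 16 → Doctor = 633 ✓
Every {Age, Ward} value is associated with a single Doctor value, so {Age, Ward} -> Doctor holds.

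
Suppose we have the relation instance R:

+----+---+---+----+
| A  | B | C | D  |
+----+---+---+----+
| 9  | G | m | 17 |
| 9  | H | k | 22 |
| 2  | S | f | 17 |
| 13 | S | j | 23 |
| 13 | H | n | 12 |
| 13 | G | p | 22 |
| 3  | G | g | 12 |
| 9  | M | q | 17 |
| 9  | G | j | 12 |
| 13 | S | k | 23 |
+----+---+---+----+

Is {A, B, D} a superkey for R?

No

Two distinct rows share (A=13, B=S, D=23), so {A, B, D} does not determine every attribute — not a superkey.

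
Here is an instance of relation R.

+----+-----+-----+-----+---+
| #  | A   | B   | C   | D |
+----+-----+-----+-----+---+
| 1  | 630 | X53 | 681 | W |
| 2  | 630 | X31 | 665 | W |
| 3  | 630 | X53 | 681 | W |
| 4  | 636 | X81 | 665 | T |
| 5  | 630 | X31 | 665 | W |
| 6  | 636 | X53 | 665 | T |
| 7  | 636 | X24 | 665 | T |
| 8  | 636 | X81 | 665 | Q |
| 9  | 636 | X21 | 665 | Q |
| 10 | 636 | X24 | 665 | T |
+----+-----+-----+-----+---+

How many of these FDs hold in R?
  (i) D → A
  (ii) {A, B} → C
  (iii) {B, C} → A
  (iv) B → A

3

(i) D → A: every LHS value maps to a single RHS value — holds.
(ii) {A, B} → C: every LHS value maps to a single RHS value — holds.
(iii) {B, C} → A: every LHS value maps to a single RHS value — holds.
(iv) B → A: B=X53: rows 1, 3, 6 → A takes values {630, 636} — violation — fails.
3 of the 4 dependencies hold.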